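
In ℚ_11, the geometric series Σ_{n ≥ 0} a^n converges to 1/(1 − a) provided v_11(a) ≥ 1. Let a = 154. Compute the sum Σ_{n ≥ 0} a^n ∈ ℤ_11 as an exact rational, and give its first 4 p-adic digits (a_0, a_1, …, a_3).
Σ a^n = 1/(1 − a) = -1/153;  first 4 digits = (1, 3, 10, 0)

v_11(a) = 1 ≥ 1, so the series converges in ℤ_11 to 1/(1 − a) = 1/(1 − 154) = -1/153. Expand this rational in ℤ_11: compute digits iteratively via d_i = x_i mod 11, x_{i+1} = (x_i − d_i)/11. The first 4 digits are (1, 3, 10, 0).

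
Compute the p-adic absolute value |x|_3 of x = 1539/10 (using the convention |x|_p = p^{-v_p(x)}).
|1539/10|_3 = 1/81

Step 1 — compute v_3(x) by factoring powers of 3 out of the numerator and denominator: v_3(1539/10) = 4. Step 2 — apply |x|_p = p^{-v_p(x)} = 3^{-4} = 1/81.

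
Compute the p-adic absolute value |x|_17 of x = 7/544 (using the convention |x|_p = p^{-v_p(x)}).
|7/544|_17 = 17

Step 1 — compute v_17(x) by factoring powers of 17 out of the numerator and denominator: v_17(7/544) = -1. Step 2 — apply |x|_p = p^{-v_p(x)} = 17^{1} = 17.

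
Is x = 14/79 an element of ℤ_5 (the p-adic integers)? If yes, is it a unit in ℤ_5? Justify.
x ∈ ℤ_5^× (unit); v_5(x) = 0

ℤ_5 = {x ∈ ℚ_5 : v_5(x) ≥ 0} and ℤ_5^× = {x ∈ ℤ_5 : v_5(x) = 0}. Here v_5(14/79) = v_5(num) − v_5(den) = 0; compare against these criteria.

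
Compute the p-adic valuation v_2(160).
v_2(160) = 5

v_2(n) is the largest exponent k such that 2^k divides n. Factor out: 160 = 2^5 · 5. (Sign doesn't affect v_p.) So v_2(160) = 5.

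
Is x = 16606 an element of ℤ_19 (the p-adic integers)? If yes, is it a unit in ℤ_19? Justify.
x ∈ ℤ_19 but not a unit; v_19(x) = 2 > 0

ℤ_19 = {x ∈ ℚ_19 : v_19(x) ≥ 0} and ℤ_19^× = {x ∈ ℤ_19 : v_19(x) = 0}. Here v_19(16606) = v_19(num) − v_19(den) = 2; compare against these criteria.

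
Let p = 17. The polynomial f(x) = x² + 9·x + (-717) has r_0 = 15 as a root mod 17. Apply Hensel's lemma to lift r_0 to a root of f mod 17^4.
r_3 = 40951 (mod 83521)

Hensel: r_{i+1} = r_i − f(r_i)·(f′(r_i))^{-1} mod 17^{i+2}, f′(x) = 2x + 9. Iterate:
  r_0 = 15 (mod 17)
  r_1 = 202 (mod 289)
  r_2 = 1647 (mod 4913)
  r_3 = 40951 (mod 83521)
Final: r = 40951 satisfies f(r) ≡ 0 mod 17^4.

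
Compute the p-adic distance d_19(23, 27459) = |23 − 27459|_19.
d_19(23, 27459) = 1/6859

Step 1 — x − y = 23 − 27459 = -27436. Step 2 — v_19(-27436) = 3 (factor: -27436 = −(19^3 · 4); the sign does not affect v_p). Step 3 — |x − y|_19 = 19^{-3} = 1/6859.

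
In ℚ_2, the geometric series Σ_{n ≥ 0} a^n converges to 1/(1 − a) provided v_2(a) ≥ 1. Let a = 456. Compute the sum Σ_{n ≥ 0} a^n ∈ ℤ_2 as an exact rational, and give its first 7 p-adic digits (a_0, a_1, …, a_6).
Σ a^n = 1/(1 − a) = -1/455;  first 7 digits = (1, 0, 0, 1, 0, 0, 0)

v_2(a) = 3 ≥ 1, so the series converges in ℤ_2 to 1/(1 − a) = 1/(1 − 456) = -1/455. Expand this rational in ℤ_2: compute digits iteratively via d_i = x_i mod 2, x_{i+1} = (x_i − d_i)/2. The first 7 digits are (1, 0, 0, 1, 0, 0, 0).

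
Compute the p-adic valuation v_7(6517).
v_7(6517) = 3

v_7(n) is the largest exponent k such that 7^k divides n. Factor out: 6517 = 7^3 · 19. (Sign doesn't affect v_p.) So v_7(6517) = 3.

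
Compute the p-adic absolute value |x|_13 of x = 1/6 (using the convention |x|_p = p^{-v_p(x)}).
|1/6|_13 = 1

Step 1 — compute v_13(x) by factoring powers of 13 out of the numerator and denominator: v_13(1/6) = 0. Step 2 — apply |x|_p = p^{-v_p(x)} = 13^{0} = 1.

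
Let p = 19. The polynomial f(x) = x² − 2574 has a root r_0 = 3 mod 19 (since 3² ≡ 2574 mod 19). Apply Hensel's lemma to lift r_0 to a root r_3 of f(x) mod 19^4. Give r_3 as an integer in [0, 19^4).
r_3 = 1694 (mod 130321)

Hensel's recurrence: r_{i+1} = r_i − f(r_i)·(f′(r_i))^{-1} mod 19^{i+2}, with f′(x) = 2x. Iterate:
  r_0 = 3 (mod 19)
  r_1 = 250 (mod 361)
  r_2 = 1694 (mod 6859)
  r_3 = 1694 (mod 130321)
Final: r_3 = 1694, and one checks f(r_3) ≡ 0 mod 19^4.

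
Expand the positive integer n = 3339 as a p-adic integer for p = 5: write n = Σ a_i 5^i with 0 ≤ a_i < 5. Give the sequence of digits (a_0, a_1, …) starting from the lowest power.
(a_0, a_1, …) = (4, 2, 3, 1, 0, 1)

Repeated division by 5 gives the digits low-to-high: 3339 = 4 + 2·5^1 + 3·5^2 + 1·5^3 + 1·5^5. Digit sequence: (4, 2, 3, 1, 0, 1).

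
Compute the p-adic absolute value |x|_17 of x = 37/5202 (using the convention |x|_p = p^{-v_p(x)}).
|37/5202|_17 = 289

Step 1 — compute v_17(x) by factoring powers of 17 out of the numerator and denominator: v_17(37/5202) = -2. Step 2 — apply |x|_p = p^{-v_p(x)} = 17^{2} = 289.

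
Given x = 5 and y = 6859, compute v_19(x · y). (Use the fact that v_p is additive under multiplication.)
v_19(34295) = 3

v_p(x) = 0 (factor: 5 = 19^0 · 5); v_p(y) = 3 (factor: 6859 = 19^3 · 1). Additivity: v_p(xy) = v_p(x) + v_p(y) = 0 + 3 = 3. (Direct check: xy = 34295 = 19^3 · (5).)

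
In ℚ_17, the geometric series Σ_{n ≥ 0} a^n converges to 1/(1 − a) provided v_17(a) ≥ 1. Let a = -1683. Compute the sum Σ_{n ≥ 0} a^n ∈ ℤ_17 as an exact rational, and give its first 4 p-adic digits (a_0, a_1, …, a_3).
Σ a^n = 1/(1 − a) = 1/1684;  first 4 digits = (1, 3, 3, 8)

v_17(a) = 1 ≥ 1, so the series converges in ℤ_17 to 1/(1 − a) = 1/(1 − (-1683)) = 1/1684. Expand this rational in ℤ_17: compute digits iteratively via d_i = x_i mod 17, x_{i+1} = (x_i − d_i)/17. The first 4 digits are (1, 3, 3, 8).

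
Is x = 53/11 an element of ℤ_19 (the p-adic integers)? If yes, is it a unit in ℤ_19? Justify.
x ∈ ℤ_19^× (unit); v_19(x) = 0

ℤ_19 = {x ∈ ℚ_19 : v_19(x) ≥ 0} and ℤ_19^× = {x ∈ ℤ_19 : v_19(x) = 0}. Here v_19(53/11) = v_19(num) − v_19(den) = 0; compare against these criteria.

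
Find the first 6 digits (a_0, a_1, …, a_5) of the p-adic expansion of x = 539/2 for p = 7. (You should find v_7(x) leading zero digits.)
(a_0, …, a_5) = (0, 0, 2, 4, 3, 3)

v_7(539/2) = 2, so a_0 = ... = a_1 = 0. Factor out: x = 7^2 · u with u = 11/2 a unit in ℤ_7. Expand u iteratively via a_{v+i} = u_i mod 7, u_{i+1} = (u_i − a_{v+i})/7:
  u_0 = 11/2;  a_2 = 2;  u_1 = (u_0 − 2)/7 = 1/2
  u_1 = 1/2;  a_3 = 4;  u_2 = (u_1 − 4)/7 = -1/2
  u_2 = -1/2;  a_4 = 3;  u_3 = (u_2 − 3)/7 = -1/2
  u_3 = -1/2;  a_5 = 3;  u_4 = (u_3 − 3)/7 = -1/2
Digits: (0, 0, 2, 4, 3, 3).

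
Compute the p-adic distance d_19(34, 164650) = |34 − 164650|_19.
d_19(34, 164650) = 1/6859

Step 1 — x − y = 34 − 164650 = -164616. Step 2 — v_19(-164616) = 3 (factor: -164616 = −(19^3 · 24); the sign does not affect v_p). Step 3 — |x − y|_19 = 19^{-3} = 1/6859.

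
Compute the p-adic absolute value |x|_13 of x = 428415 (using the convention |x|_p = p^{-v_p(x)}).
|428415|_13 = 1/28561

Step 1 — compute v_13(x) by factoring powers of 13 out of the numerator and denominator: v_13(428415) = 4. Step 2 — apply |x|_p = p^{-v_p(x)} = 13^{-4} = 1/28561.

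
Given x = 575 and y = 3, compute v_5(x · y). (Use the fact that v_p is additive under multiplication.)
v_5(1725) = 2

v_p(x) = 2 (factor: 575 = 5^2 · 23); v_p(y) = 0 (factor: 3 = 5^0 · 3). Additivity: v_p(xy) = v_p(x) + v_p(y) = 2 + 0 = 2. (Direct check: xy = 1725 = 5^2 · (69).)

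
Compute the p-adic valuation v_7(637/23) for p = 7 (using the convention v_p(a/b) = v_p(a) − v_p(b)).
v_7(637/23) = 2

Factor powers of 7 from the numerator and denominator of the reduced fraction: 637 = 7^2 · 13 and 23 = 7^0 · 23. Apply v_p(a/b) = v_p(a) − v_p(b): v_7(637/23) = 2 − 0 = 2.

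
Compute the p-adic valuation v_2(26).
v_2(26) = 1

v_2(n) is the largest exponent k such that 2^k divides n. Factor out: 26 = 2^1 · 13. (Sign doesn't affect v_p.) So v_2(26) = 1.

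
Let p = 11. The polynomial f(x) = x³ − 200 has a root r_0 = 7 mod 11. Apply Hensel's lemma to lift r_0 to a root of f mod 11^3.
r_2 = 425 (mod 1331)

Hensel: r_{i+1} = r_i − f(r_i)/f′(r_i) mod 11^{i+2}, where f′(x) = 3x². Iterate:
  r_0 = 7 (mod 11)
  r_1 = 62 (mod 121)
  r_2 = 425 (mod 1331)
Final: r = 425 with f(r) ≡ 0 mod 11^3.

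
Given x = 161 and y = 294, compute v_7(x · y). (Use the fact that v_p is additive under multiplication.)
v_7(47334) = 3

v_p(x) = 1 (factor: 161 = 7^1 · 23); v_p(y) = 2 (factor: 294 = 7^2 · 6). Additivity: v_p(xy) = v_p(x) + v_p(y) = 1 + 2 = 3. (Direct check: xy = 47334 = 7^3 · (138).)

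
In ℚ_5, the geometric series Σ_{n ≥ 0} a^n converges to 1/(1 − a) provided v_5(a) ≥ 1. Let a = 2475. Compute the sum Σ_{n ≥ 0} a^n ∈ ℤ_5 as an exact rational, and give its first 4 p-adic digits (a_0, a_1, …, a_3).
Σ a^n = 1/(1 − a) = -1/2474;  first 4 digits = (1, 0, 4, 4)

v_5(a) = 2 ≥ 1, so the series converges in ℤ_5 to 1/(1 − a) = 1/(1 − 2475) = -1/2474. Expand this rational in ℤ_5: compute digits iteratively via d_i = x_i mod 5, x_{i+1} = (x_i − d_i)/5. The first 4 digits are (1, 0, 4, 4).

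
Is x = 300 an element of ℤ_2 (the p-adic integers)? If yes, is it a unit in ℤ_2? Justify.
x ∈ ℤ_2 but not a unit; v_2(x) = 2 > 0

ℤ_2 = {x ∈ ℚ_2 : v_2(x) ≥ 0} and ℤ_2^× = {x ∈ ℤ_2 : v_2(x) = 0}. Here v_2(300) = v_2(num) − v_2(den) = 2; compare against these criteria.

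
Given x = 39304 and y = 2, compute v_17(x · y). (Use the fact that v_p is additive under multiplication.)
v_17(78608) = 3

v_p(x) = 3 (factor: 39304 = 17^3 · 8); v_p(y) = 0 (factor: 2 = 17^0 · 2). Additivity: v_p(xy) = v_p(x) + v_p(y) = 3 + 0 = 3. (Direct check: xy = 78608 = 17^3 · (16).)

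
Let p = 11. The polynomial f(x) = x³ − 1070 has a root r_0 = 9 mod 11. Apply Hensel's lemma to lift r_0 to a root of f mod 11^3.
r_2 = 592 (mod 1331)

Hensel: r_{i+1} = r_i − f(r_i)/f′(r_i) mod 11^{i+2}, where f′(x) = 3x². Iterate:
  r_0 = 9 (mod 11)
  r_1 = 108 (mod 121)
  r_2 = 592 (mod 1331)
Final: r = 592 with f(r) ≡ 0 mod 11^3.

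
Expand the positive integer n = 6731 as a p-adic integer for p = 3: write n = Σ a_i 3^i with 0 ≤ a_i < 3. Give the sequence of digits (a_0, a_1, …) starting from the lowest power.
(a_0, a_1, …) = (2, 2, 0, 0, 2, 0, 0, 0, 1)

Repeated division by 3 gives the digits low-to-high: 6731 = 2 + 2·3^1 + 2·3^4 + 1·3^8. Digit sequence: (2, 2, 0, 0, 2, 0, 0, 0, 1).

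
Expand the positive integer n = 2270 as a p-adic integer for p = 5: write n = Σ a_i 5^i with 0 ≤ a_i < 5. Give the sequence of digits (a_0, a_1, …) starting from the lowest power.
(a_0, a_1, …) = (0, 4, 0, 3, 3)

Repeated division by 5 gives the digits low-to-high: 2270 = 4·5^1 + 3·5^3 + 3·5^4. Digit sequence: (0, 4, 0, 3, 3).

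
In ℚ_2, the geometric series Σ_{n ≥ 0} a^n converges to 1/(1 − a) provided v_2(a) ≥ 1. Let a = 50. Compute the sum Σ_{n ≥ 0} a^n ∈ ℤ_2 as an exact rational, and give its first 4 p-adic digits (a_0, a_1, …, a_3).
Σ a^n = 1/(1 − a) = -1/49;  first 4 digits = (1, 1, 1, 1)

v_2(a) = 1 ≥ 1, so the series converges in ℤ_2 to 1/(1 − a) = 1/(1 − 50) = -1/49. Expand this rational in ℤ_2: compute digits iteratively via d_i = x_i mod 2, x_{i+1} = (x_i − d_i)/2. The first 4 digits are (1, 1, 1, 1).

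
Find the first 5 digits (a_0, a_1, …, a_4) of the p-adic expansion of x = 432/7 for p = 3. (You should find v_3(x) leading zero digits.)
(a_0, …, a_4) = (0, 0, 0, 1, 0)

v_3(432/7) = 3, so a_0 = ... = a_2 = 0. Factor out: x = 3^3 · u with u = 16/7 a unit in ℤ_3. Expand u iteratively via a_{v+i} = u_i mod 3, u_{i+1} = (u_i − a_{v+i})/3:
  u_0 = 16/7;  a_3 = 1;  u_1 = (u_0 − 1)/3 = 3/7
  u_1 = 3/7;  a_4 = 0;  u_2 = (u_1 − 0)/3 = 1/7
Digits: (0, 0, 0, 1, 0).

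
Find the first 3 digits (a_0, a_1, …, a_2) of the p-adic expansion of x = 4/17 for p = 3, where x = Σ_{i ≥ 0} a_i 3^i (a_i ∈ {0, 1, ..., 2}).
(a_0, …, a_2) = (2, 1, 0)

v_3(4/17) = 0 (numerator and denominator both coprime to 3), so x ∈ ℤ_3^×. Compute digits iteratively via a_i = x_i mod 3, x_{i+1} = (x_i − a_i)/3, with x_0 = x:
  x_0 = 4/17;  a_0 = 2;  x_1 = (x_0 − 2)/3 = -10/17
  x_1 = -10/17;  a_1 = 1;  x_2 = (x_1 − 1)/3 = -9/17
  x_2 = -9/17;  a_2 = 0;  x_3 = (x_2 − 0)/3 = -3/17
Digits: (2, 1, 0).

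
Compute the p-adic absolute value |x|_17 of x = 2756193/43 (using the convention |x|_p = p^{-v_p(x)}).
|2756193/43|_17 = 1/83521

Step 1 — compute v_17(x) by factoring powers of 17 out of the numerator and denominator: v_17(2756193/43) = 4. Step 2 — apply |x|_p = p^{-v_p(x)} = 17^{-4} = 1/83521.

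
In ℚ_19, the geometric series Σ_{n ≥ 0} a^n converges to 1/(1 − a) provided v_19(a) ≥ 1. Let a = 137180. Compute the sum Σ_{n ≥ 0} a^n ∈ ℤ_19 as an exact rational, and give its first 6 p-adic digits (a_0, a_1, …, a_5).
Σ a^n = 1/(1 − a) = -1/137179;  first 6 digits = (1, 0, 0, 1, 1, 0)

v_19(a) = 3 ≥ 1, so the series converges in ℤ_19 to 1/(1 − a) = 1/(1 − 137180) = -1/137179. Expand this rational in ℤ_19: compute digits iteratively via d_i = x_i mod 19, x_{i+1} = (x_i − d_i)/19. The first 6 digits are (1, 0, 0, 1, 1, 0).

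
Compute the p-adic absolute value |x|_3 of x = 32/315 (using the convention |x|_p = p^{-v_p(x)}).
|32/315|_3 = 9

Step 1 — compute v_3(x) by factoring powers of 3 out of the numerator and denominator: v_3(32/315) = -2. Step 2 — apply |x|_p = p^{-v_p(x)} = 3^{2} = 9.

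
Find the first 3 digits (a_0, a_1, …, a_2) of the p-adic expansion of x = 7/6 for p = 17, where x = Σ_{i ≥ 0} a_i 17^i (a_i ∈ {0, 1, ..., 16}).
(a_0, …, a_2) = (4, 14, 2)

v_17(7/6) = 0 (numerator and denominator both coprime to 17), so x ∈ ℤ_17^×. Compute digits iteratively via a_i = x_i mod 17, x_{i+1} = (x_i − a_i)/17, with x_0 = x:
  x_0 = 7/6;  a_0 = 4;  x_1 = (x_0 − 4)/17 = -1/6
  x_1 = -1/6;  a_1 = 14;  x_2 = (x_1 − 14)/17 = -5/6
  x_2 = -5/6;  a_2 = 2;  x_3 = (x_2 − 2)/17 = -1/6
Digits: (4, 14, 2).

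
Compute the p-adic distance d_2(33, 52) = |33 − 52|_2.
d_2(33, 52) = 1

Step 1 — x − y = 33 − 52 = -19. Step 2 — v_2(-19) = 0 (factor: -19 = −(2^0 · 19); the sign does not affect v_p). Step 3 — |x − y|_2 = 2^{0} = 1.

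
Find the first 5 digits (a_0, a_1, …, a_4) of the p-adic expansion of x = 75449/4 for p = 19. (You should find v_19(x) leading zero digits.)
(a_0, …, a_4) = (0, 0, 0, 17, 4)

v_19(75449/4) = 3, so a_0 = ... = a_2 = 0. Factor out: x = 19^3 · u with u = 11/4 a unit in ℤ_19. Expand u iteratively via a_{v+i} = u_i mod 19, u_{i+1} = (u_i − a_{v+i})/19:
  u_0 = 11/4;  a_3 = 17;  u_1 = (u_0 − 17)/19 = -3/4
  u_1 = -3/4;  a_4 = 4;  u_2 = (u_1 − 4)/19 = -1/4
Digits: (0, 0, 0, 17, 4).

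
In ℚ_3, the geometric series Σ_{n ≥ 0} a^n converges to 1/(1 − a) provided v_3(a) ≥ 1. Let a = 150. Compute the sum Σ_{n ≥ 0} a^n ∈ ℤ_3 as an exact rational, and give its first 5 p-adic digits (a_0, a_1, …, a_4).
Σ a^n = 1/(1 − a) = -1/149;  first 5 digits = (1, 2, 2, 0, 1)

v_3(a) = 1 ≥ 1, so the series converges in ℤ_3 to 1/(1 − a) = 1/(1 − 150) = -1/149. Expand this rational in ℤ_3: compute digits iteratively via d_i = x_i mod 3, x_{i+1} = (x_i − d_i)/3. The first 5 digits are (1, 2, 2, 0, 1).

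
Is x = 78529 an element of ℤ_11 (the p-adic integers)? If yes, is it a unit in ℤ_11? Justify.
x ∈ ℤ_11 but not a unit; v_11(x) = 3 > 0

ℤ_11 = {x ∈ ℚ_11 : v_11(x) ≥ 0} and ℤ_11^× = {x ∈ ℤ_11 : v_11(x) = 0}. Here v_11(78529) = v_11(num) − v_11(den) = 3; compare against these criteria.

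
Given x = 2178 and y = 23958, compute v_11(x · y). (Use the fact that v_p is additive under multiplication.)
v_11(52180524) = 5

v_p(x) = 2 (factor: 2178 = 11^2 · 18); v_p(y) = 3 (factor: 23958 = 11^3 · 18). Additivity: v_p(xy) = v_p(x) + v_p(y) = 2 + 3 = 5. (Direct check: xy = 52180524 = 11^5 · (324).)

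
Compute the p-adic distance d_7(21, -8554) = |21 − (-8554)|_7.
d_7(21, -8554) = 1/343

Step 1 — x − y = 21 − (-8554) = 8575. Step 2 — v_7(8575) = 3 (factor: 8575 = (7^3 · 25); the sign does not affect v_p). Step 3 — |x − y|_7 = 7^{-3} = 1/343.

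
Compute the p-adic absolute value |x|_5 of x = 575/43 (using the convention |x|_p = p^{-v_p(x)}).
|575/43|_5 = 1/25

Step 1 — compute v_5(x) by factoring powers of 5 out of the numerator and denominator: v_5(575/43) = 2. Step 2 — apply |x|_p = p^{-v_p(x)} = 5^{-2} = 1/25.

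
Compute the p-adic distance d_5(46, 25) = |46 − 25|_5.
d_5(46, 25) = 1

Step 1 — x − y = 46 − 25 = 21. Step 2 — v_5(21) = 0 (factor: 21 = (5^0 · 21); the sign does not affect v_p). Step 3 — |x − y|_5 = 5^{0} = 1.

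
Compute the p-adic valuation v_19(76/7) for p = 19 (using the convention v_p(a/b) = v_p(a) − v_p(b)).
v_19(76/7) = 1

Factor powers of 19 from the numerator and denominator of the reduced fraction: 76 = 19^1 · 4 and 7 = 19^0 · 7. Apply v_p(a/b) = v_p(a) − v_p(b): v_19(76/7) = 1 − 0 = 1.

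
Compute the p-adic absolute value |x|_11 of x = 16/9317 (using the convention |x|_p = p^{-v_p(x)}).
|16/9317|_11 = 1331

Step 1 — compute v_11(x) by factoring powers of 11 out of the numerator and denominator: v_11(16/9317) = -3. Step 2 — apply |x|_p = p^{-v_p(x)} = 11^{3} = 1331.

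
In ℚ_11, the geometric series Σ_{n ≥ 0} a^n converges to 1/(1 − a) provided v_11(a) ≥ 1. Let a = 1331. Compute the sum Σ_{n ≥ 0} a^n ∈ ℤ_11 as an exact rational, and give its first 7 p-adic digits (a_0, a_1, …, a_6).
Σ a^n = 1/(1 − a) = -1/1330;  first 7 digits = (1, 0, 0, 1, 0, 0, 1)

v_11(a) = 3 ≥ 1, so the series converges in ℤ_11 to 1/(1 − a) = 1/(1 − 1331) = -1/1330. Expand this rational in ℤ_11: compute digits iteratively via d_i = x_i mod 11, x_{i+1} = (x_i − d_i)/11. The first 7 digits are (1, 0, 0, 1, 0, 0, 1).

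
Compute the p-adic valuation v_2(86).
v_2(86) = 1

v_2(n) is the largest exponent k such that 2^k divides n. Factor out: 86 = 2^1 · 43. (Sign doesn't affect v_p.) So v_2(86) = 1.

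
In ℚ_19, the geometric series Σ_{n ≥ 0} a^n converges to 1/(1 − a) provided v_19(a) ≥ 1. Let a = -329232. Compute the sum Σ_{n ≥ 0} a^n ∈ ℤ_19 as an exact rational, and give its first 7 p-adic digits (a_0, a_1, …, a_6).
Σ a^n = 1/(1 − a) = 1/329233;  first 7 digits = (1, 0, 0, 9, 16, 18, 4)

v_19(a) = 3 ≥ 1, so the series converges in ℤ_19 to 1/(1 − a) = 1/(1 − (-329232)) = 1/329233. Expand this rational in ℤ_19: compute digits iteratively via d_i = x_i mod 19, x_{i+1} = (x_i − d_i)/19. The first 7 digits are (1, 0, 0, 9, 16, 18, 4).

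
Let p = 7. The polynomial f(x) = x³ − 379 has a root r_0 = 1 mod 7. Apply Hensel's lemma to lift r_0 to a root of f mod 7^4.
r_3 = 29 (mod 2401)

Hensel: r_{i+1} = r_i − f(r_i)/f′(r_i) mod 7^{i+2}, where f′(x) = 3x². Iterate:
  r_0 = 1 (mod 7)
  r_1 = 29 (mod 49)
  r_2 = 29 (mod 343)
  r_3 = 29 (mod 2401)
Final: r = 29 with f(r) ≡ 0 mod 7^4.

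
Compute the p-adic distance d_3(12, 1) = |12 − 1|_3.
d_3(12, 1) = 1

Step 1 — x − y = 12 − 1 = 11. Step 2 — v_3(11) = 0 (factor: 11 = (3^0 · 11); the sign does not affect v_p). Step 3 — |x − y|_3 = 3^{0} = 1.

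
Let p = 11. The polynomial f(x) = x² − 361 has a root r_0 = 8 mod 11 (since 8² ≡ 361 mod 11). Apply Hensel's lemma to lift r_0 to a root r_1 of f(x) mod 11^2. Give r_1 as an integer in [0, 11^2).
r_1 = 19 (mod 121)

Hensel's recurrence: r_{i+1} = r_i − f(r_i)·(f′(r_i))^{-1} mod 11^{i+2}, with f′(x) = 2x. Iterate:
  r_0 = 8 (mod 11)
  r_1 = 19 (mod 121)
Final: r_1 = 19, and one checks f(r_1) ≡ 0 mod 11^2.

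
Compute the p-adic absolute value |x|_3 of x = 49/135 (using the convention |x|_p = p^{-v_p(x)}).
|49/135|_3 = 27

Step 1 — compute v_3(x) by factoring powers of 3 out of the numerator and denominator: v_3(49/135) = -3. Step 2 — apply |x|_p = p^{-v_p(x)} = 3^{3} = 27.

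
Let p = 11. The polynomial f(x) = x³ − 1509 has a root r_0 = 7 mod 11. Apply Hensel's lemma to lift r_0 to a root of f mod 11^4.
r_3 = 3384 (mod 14641)

Hensel: r_{i+1} = r_i − f(r_i)/f′(r_i) mod 11^{i+2}, where f′(x) = 3x². Iterate:
  r_0 = 7 (mod 11)
  r_1 = 117 (mod 121)
  r_2 = 722 (mod 1331)
  r_3 = 3384 (mod 14641)
Final: r = 3384 with f(r) ≡ 0 mod 11^4.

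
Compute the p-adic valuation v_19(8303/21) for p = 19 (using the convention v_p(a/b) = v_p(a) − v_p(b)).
v_19(8303/21) = 2

Factor powers of 19 from the numerator and denominator of the reduced fraction: 8303 = 19^2 · 23 and 21 = 19^0 · 21. Apply v_p(a/b) = v_p(a) − v_p(b): v_19(8303/21) = 2 − 0 = 2.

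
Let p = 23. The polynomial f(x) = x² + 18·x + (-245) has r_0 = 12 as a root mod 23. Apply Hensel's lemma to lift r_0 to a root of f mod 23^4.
r_3 = 63124 (mod 279841)

Hensel: r_{i+1} = r_i − f(r_i)·(f′(r_i))^{-1} mod 23^{i+2}, f′(x) = 2x + 18. Iterate:
  r_0 = 12 (mod 23)
  r_1 = 173 (mod 529)
  r_2 = 2289 (mod 12167)
  r_3 = 63124 (mod 279841)
Final: r = 63124 satisfies f(r) ≡ 0 mod 23^4.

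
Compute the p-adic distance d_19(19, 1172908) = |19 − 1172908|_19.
d_19(19, 1172908) = 1/130321

Step 1 — x − y = 19 − 1172908 = -1172889. Step 2 — v_19(-1172889) = 4 (factor: -1172889 = −(19^4 · 9); the sign does not affect v_p). Step 3 — |x − y|_19 = 19^{-4} = 1/130321.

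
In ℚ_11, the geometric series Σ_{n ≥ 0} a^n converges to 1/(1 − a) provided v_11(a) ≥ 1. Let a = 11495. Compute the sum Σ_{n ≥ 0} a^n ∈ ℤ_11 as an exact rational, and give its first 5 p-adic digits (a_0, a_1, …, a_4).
Σ a^n = 1/(1 − a) = -1/11494;  first 5 digits = (1, 0, 7, 8, 5)

v_11(a) = 2 ≥ 1, so the series converges in ℤ_11 to 1/(1 − a) = 1/(1 − 11495) = -1/11494. Expand this rational in ℤ_11: compute digits iteratively via d_i = x_i mod 11, x_{i+1} = (x_i − d_i)/11. The first 5 digits are (1, 0, 7, 8, 5).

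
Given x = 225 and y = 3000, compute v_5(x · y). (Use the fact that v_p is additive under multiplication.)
v_5(675000) = 5

v_p(x) = 2 (factor: 225 = 5^2 · 9); v_p(y) = 3 (factor: 3000 = 5^3 · 24). Additivity: v_p(xy) = v_p(x) + v_p(y) = 2 + 3 = 5. (Direct check: xy = 675000 = 5^5 · (216).)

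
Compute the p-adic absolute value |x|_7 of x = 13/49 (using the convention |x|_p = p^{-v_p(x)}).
|13/49|_7 = 49

Step 1 — compute v_7(x) by factoring powers of 7 out of the numerator and denominator: v_7(13/49) = -2. Step 2 — apply |x|_p = p^{-v_p(x)} = 7^{2} = 49.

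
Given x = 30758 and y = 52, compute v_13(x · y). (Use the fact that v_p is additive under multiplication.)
v_13(1599416) = 4

v_p(x) = 3 (factor: 30758 = 13^3 · 14); v_p(y) = 1 (factor: 52 = 13^1 · 4). Additivity: v_p(xy) = v_p(x) + v_p(y) = 3 + 1 = 4. (Direct check: xy = 1599416 = 13^4 · (56).)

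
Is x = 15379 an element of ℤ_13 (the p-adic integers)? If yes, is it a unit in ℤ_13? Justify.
x ∈ ℤ_13 but not a unit; v_13(x) = 3 > 0

ℤ_13 = {x ∈ ℚ_13 : v_13(x) ≥ 0} and ℤ_13^× = {x ∈ ℤ_13 : v_13(x) = 0}. Here v_13(15379) = v_13(num) − v_13(den) = 3; compare against these criteria.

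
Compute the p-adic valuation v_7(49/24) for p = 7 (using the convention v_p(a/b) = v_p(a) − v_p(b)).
v_7(49/24) = 2

Factor powers of 7 from the numerator and denominator of the reduced fraction: 49 = 7^2 · 1 and 24 = 7^0 · 24. Apply v_p(a/b) = v_p(a) − v_p(b): v_7(49/24) = 2 − 0 = 2.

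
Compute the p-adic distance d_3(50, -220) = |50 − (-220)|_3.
d_3(50, -220) = 1/27

Step 1 — x − y = 50 − (-220) = 270. Step 2 — v_3(270) = 3 (factor: 270 = (3^3 · 10); the sign does not affect v_p). Step 3 — |x − y|_3 = 3^{-3} = 1/27.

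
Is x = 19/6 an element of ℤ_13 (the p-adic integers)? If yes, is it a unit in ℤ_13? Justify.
x ∈ ℤ_13^× (unit); v_13(x) = 0

ℤ_13 = {x ∈ ℚ_13 : v_13(x) ≥ 0} and ℤ_13^× = {x ∈ ℤ_13 : v_13(x) = 0}. Here v_13(19/6) = v_13(num) − v_13(den) = 0; compare against these criteria.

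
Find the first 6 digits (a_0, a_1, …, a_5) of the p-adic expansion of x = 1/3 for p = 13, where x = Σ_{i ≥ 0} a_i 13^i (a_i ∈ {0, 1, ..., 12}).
(a_0, …, a_5) = (9, 8, 8, 8, 8, 8)

v_13(1/3) = 0 (numerator and denominator both coprime to 13), so x ∈ ℤ_13^×. Compute digits iteratively via a_i = x_i mod 13, x_{i+1} = (x_i − a_i)/13, with x_0 = x:
  x_0 = 1/3;  a_0 = 9;  x_1 = (x_0 − 9)/13 = -2/3
  x_1 = -2/3;  a_1 = 8;  x_2 = (x_1 − 8)/13 = -2/3
  x_2 = -2/3;  a_2 = 8;  x_3 = (x_2 − 8)/13 = -2/3
  x_3 = -2/3;  a_3 = 8;  x_4 = (x_3 − 8)/13 = -2/3
  x_4 = -2/3;  a_4 = 8;  x_5 = (x_4 − 8)/13 = -2/3
  x_5 = -2/3;  a_5 = 8;  x_6 = (x_5 − 8)/13 = -2/3
Digits: (9, 8, 8, 8, 8, 8).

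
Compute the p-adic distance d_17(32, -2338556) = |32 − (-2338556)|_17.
d_17(32, -2338556) = 1/83521

Step 1 — x − y = 32 − (-2338556) = 2338588. Step 2 — v_17(2338588) = 4 (factor: 2338588 = (17^4 · 28); the sign does not affect v_p). Step 3 — |x − y|_17 = 17^{-4} = 1/83521.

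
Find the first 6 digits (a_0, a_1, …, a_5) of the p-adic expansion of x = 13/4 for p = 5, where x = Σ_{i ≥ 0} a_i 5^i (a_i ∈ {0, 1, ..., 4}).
(a_0, …, a_5) = (2, 4, 3, 3, 3, 3)

v_5(13/4) = 0 (numerator and denominator both coprime to 5), so x ∈ ℤ_5^×. Compute digits iteratively via a_i = x_i mod 5, x_{i+1} = (x_i − a_i)/5, with x_0 = x:
  x_0 = 13/4;  a_0 = 2;  x_1 = (x_0 − 2)/5 = 1/4
  x_1 = 1/4;  a_1 = 4;  x_2 = (x_1 − 4)/5 = -3/4
  x_2 = -3/4;  a_2 = 3;  x_3 = (x_2 − 3)/5 = -3/4
  x_3 = -3/4;  a_3 = 3;  x_4 = (x_3 − 3)/5 = -3/4
  x_4 = -3/4;  a_4 = 3;  x_5 = (x_4 − 3)/5 = -3/4
  x_5 = -3/4;  a_5 = 3;  x_6 = (x_5 − 3)/5 = -3/4
Digits: (2, 4, 3, 3, 3, 3).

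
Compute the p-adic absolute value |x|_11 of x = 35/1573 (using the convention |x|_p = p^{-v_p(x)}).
|35/1573|_11 = 121

Step 1 — compute v_11(x) by factoring powers of 11 out of the numerator and denominator: v_11(35/1573) = -2. Step 2 — apply |x|_p = p^{-v_p(x)} = 11^{2} = 121.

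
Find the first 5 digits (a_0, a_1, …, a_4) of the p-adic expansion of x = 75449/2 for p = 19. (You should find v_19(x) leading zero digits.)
(a_0, …, a_4) = (0, 0, 0, 15, 9)

v_19(75449/2) = 3, so a_0 = ... = a_2 = 0. Factor out: x = 19^3 · u with u = 11/2 a unit in ℤ_19. Expand u iteratively via a_{v+i} = u_i mod 19, u_{i+1} = (u_i − a_{v+i})/19:
  u_0 = 11/2;  a_3 = 15;  u_1 = (u_0 − 15)/19 = -1/2
  u_1 = -1/2;  a_4 = 9;  u_2 = (u_1 − 9)/19 = -1/2
Digits: (0, 0, 0, 15, 9).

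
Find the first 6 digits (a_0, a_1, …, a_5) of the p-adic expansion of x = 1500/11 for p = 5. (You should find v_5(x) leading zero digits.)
(a_0, …, a_5) = (0, 0, 0, 2, 3, 3)

v_5(1500/11) = 3, so a_0 = ... = a_2 = 0. Factor out: x = 5^3 · u with u = 12/11 a unit in ℤ_5. Expand u iteratively via a_{v+i} = u_i mod 5, u_{i+1} = (u_i − a_{v+i})/5:
  u_0 = 12/11;  a_3 = 2;  u_1 = (u_0 − 2)/5 = -2/11
  u_1 = -2/11;  a_4 = 3;  u_2 = (u_1 − 3)/5 = -7/11
  u_2 = -7/11;  a_5 = 3;  u_3 = (u_2 − 3)/5 = -8/11
Digits: (0, 0, 0, 2, 3, 3).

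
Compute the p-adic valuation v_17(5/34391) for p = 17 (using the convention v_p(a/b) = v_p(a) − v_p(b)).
v_17(5/34391) = -3

Factor powers of 17 from the numerator and denominator of the reduced fraction: 5 = 17^0 · 5 and 34391 = 17^3 · 7. Apply v_p(a/b) = v_p(a) − v_p(b): v_17(5/34391) = 0 − 3 = -3.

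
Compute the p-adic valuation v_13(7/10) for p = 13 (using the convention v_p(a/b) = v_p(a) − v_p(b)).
v_13(7/10) = 0

Factor powers of 13 from the numerator and denominator of the reduced fraction: 7 = 13^0 · 7 and 10 = 13^0 · 10. Apply v_p(a/b) = v_p(a) − v_p(b): v_13(7/10) = 0 − 0 = 0.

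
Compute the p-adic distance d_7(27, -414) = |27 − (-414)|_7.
d_7(27, -414) = 1/49

Step 1 — x − y = 27 − (-414) = 441. Step 2 — v_7(441) = 2 (factor: 441 = (7^2 · 9); the sign does not affect v_p). Step 3 — |x − y|_7 = 7^{-2} = 1/49.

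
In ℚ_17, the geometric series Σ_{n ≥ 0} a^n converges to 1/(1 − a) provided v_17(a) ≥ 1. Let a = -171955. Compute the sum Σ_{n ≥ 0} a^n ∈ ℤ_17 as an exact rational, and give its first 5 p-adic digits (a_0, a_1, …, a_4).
Σ a^n = 1/(1 − a) = 1/171956;  first 5 digits = (1, 0, 0, 16, 14)

v_17(a) = 3 ≥ 1, so the series converges in ℤ_17 to 1/(1 − a) = 1/(1 − (-171955)) = 1/171956. Expand this rational in ℤ_17: compute digits iteratively via d_i = x_i mod 17, x_{i+1} = (x_i − d_i)/17. The first 5 digits are (1, 0, 0, 16, 14).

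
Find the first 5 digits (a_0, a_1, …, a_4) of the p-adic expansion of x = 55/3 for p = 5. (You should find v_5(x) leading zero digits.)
(a_0, …, a_4) = (0, 2, 2, 3, 1)

v_5(55/3) = 1, so a_0 = ... = a_0 = 0. Factor out: x = 5^1 · u with u = 11/3 a unit in ℤ_5. Expand u iteratively via a_{v+i} = u_i mod 5, u_{i+1} = (u_i − a_{v+i})/5:
  u_0 = 11/3;  a_1 = 2;  u_1 = (u_0 − 2)/5 = 1/3
  u_1 = 1/3;  a_2 = 2;  u_2 = (u_1 − 2)/5 = -1/3
  u_2 = -1/3;  a_3 = 3;  u_3 = (u_2 − 3)/5 = -2/3
  u_3 = -2/3;  a_4 = 1;  u_4 = (u_3 − 1)/5 = -1/3
Digits: (0, 2, 2, 3, 1).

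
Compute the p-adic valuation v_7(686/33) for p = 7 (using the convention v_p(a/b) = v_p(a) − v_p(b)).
v_7(686/33) = 3

Factor powers of 7 from the numerator and denominator of the reduced fraction: 686 = 7^3 · 2 and 33 = 7^0 · 33. Apply v_p(a/b) = v_p(a) − v_p(b): v_7(686/33) = 3 − 0 = 3.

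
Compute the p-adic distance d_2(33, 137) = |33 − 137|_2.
d_2(33, 137) = 1/8

Step 1 — x − y = 33 − 137 = -104. Step 2 — v_2(-104) = 3 (factor: -104 = −(2^3 · 13); the sign does not affect v_p). Step 3 — |x − y|_2 = 2^{-3} = 1/8.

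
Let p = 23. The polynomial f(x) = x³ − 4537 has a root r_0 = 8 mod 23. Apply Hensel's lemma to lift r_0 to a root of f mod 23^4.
r_3 = 39591 (mod 279841)

Hensel: r_{i+1} = r_i − f(r_i)/f′(r_i) mod 23^{i+2}, where f′(x) = 3x². Iterate:
  r_0 = 8 (mod 23)
  r_1 = 445 (mod 529)
  r_2 = 3090 (mod 12167)
  r_3 = 39591 (mod 279841)
Final: r = 39591 with f(r) ≡ 0 mod 23^4.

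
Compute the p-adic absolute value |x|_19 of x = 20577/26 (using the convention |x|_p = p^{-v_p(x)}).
|20577/26|_19 = 1/6859

Step 1 — compute v_19(x) by factoring powers of 19 out of the numerator and denominator: v_19(20577/26) = 3. Step 2 — apply |x|_p = p^{-v_p(x)} = 19^{-3} = 1/6859.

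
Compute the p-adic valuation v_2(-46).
v_2(-46) = 1

v_2(n) is the largest exponent k such that 2^k divides n. Factor out: -46 = -2^1 · 23. (Sign doesn't affect v_p.) So v_2(-46) = 1.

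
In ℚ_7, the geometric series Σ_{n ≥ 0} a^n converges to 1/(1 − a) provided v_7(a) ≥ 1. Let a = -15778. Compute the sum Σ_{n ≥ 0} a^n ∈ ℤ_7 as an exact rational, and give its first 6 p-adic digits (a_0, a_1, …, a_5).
Σ a^n = 1/(1 − a) = 1/15779;  first 6 digits = (1, 0, 0, 3, 0, 6)

v_7(a) = 3 ≥ 1, so the series converges in ℤ_7 to 1/(1 − a) = 1/(1 − (-15778)) = 1/15779. Expand this rational in ℤ_7: compute digits iteratively via d_i = x_i mod 7, x_{i+1} = (x_i − d_i)/7. The first 6 digits are (1, 0, 0, 3, 0, 6).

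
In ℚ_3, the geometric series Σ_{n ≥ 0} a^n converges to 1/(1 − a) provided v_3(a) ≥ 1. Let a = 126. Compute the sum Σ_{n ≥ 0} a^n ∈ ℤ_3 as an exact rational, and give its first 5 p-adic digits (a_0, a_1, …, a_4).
Σ a^n = 1/(1 − a) = -1/125;  first 5 digits = (1, 0, 2, 1, 2)

v_3(a) = 2 ≥ 1, so the series converges in ℤ_3 to 1/(1 − a) = 1/(1 − 126) = -1/125. Expand this rational in ℤ_3: compute digits iteratively via d_i = x_i mod 3, x_{i+1} = (x_i − d_i)/3. The first 5 digits are (1, 0, 2, 1, 2).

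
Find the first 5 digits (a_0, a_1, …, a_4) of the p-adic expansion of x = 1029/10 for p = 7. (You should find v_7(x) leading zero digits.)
(a_0, …, a_4) = (0, 0, 0, 1, 2)

v_7(1029/10) = 3, so a_0 = ... = a_2 = 0. Factor out: x = 7^3 · u with u = 3/10 a unit in ℤ_7. Expand u iteratively via a_{v+i} = u_i mod 7, u_{i+1} = (u_i − a_{v+i})/7:
  u_0 = 3/10;  a_3 = 1;  u_1 = (u_0 − 1)/7 = -1/10
  u_1 = -1/10;  a_4 = 2;  u_2 = (u_1 − 2)/7 = -3/10
Digits: (0, 0, 0, 1, 2).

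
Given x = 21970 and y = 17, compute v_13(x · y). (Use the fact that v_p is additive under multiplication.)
v_13(373490) = 3

v_p(x) = 3 (factor: 21970 = 13^3 · 10); v_p(y) = 0 (factor: 17 = 13^0 · 17). Additivity: v_p(xy) = v_p(x) + v_p(y) = 3 + 0 = 3. (Direct check: xy = 373490 = 13^3 · (170).)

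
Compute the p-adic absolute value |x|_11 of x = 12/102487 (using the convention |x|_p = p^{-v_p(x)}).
|12/102487|_11 = 14641

Step 1 — compute v_11(x) by factoring powers of 11 out of the numerator and denominator: v_11(12/102487) = -4. Step 2 — apply |x|_p = p^{-v_p(x)} = 11^{4} = 14641.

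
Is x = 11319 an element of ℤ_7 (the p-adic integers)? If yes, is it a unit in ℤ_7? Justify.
x ∈ ℤ_7 but not a unit; v_7(x) = 3 > 0

ℤ_7 = {x ∈ ℚ_7 : v_7(x) ≥ 0} and ℤ_7^× = {x ∈ ℤ_7 : v_7(x) = 0}. Here v_7(11319) = v_7(num) − v_7(den) = 3; compare against these criteria.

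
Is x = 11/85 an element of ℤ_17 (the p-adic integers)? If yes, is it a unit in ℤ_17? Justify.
x ∉ ℤ_17 (v_17(x) = -1 < 0)

ℤ_17 = {x ∈ ℚ_17 : v_17(x) ≥ 0} and ℤ_17^× = {x ∈ ℤ_17 : v_17(x) = 0}. Here v_17(11/85) = v_17(num) − v_17(den) = -1; compare against these criteria.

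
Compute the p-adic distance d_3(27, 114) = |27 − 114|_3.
d_3(27, 114) = 1/3

Step 1 — x − y = 27 − 114 = -87. Step 2 — v_3(-87) = 1 (factor: -87 = −(3^1 · 29); the sign does not affect v_p). Step 3 — |x − y|_3 = 3^{-1} = 1/3.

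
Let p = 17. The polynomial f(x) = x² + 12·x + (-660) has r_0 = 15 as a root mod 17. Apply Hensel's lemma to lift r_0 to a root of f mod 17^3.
r_2 = 4707 (mod 4913)

Hensel: r_{i+1} = r_i − f(r_i)·(f′(r_i))^{-1} mod 17^{i+2}, f′(x) = 2x + 12. Iterate:
  r_0 = 15 (mod 17)
  r_1 = 83 (mod 289)
  r_2 = 4707 (mod 4913)
Final: r = 4707 satisfies f(r) ≡ 0 mod 17^3.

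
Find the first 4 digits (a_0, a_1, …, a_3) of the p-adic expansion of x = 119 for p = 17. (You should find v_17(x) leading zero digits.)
(a_0, …, a_3) = (0, 7, 0, 0)

v_17(119) = 1, so a_0 = ... = a_0 = 0. Factor out: x = 17^1 · u with u = 7 a unit in ℤ_17. Expand u iteratively via a_{v+i} = u_i mod 17, u_{i+1} = (u_i − a_{v+i})/17:
  u_0 = 7;  a_1 = 7;  u_1 = (u_0 − 7)/17 = 0
  u_1 = 0;  a_2 = 0;  u_2 = (u_1 − 0)/17 = 0
  u_2 = 0;  a_3 = 0;  u_3 = (u_2 − 0)/17 = 0
Digits: (0, 7, 0, 0).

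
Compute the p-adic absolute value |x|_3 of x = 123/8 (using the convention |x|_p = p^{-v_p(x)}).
|123/8|_3 = 1/3

Step 1 — compute v_3(x) by factoring powers of 3 out of the numerator and denominator: v_3(123/8) = 1. Step 2 — apply |x|_p = p^{-v_p(x)} = 3^{-1} = 1/3.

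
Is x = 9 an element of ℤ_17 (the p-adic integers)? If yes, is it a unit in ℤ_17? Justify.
x ∈ ℤ_17^× (unit); v_17(x) = 0

ℤ_17 = {x ∈ ℚ_17 : v_17(x) ≥ 0} and ℤ_17^× = {x ∈ ℤ_17 : v_17(x) = 0}. Here v_17(9) = v_17(num) − v_17(den) = 0; compare against these criteria.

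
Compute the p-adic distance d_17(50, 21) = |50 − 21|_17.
d_17(50, 21) = 1

Step 1 — x − y = 50 − 21 = 29. Step 2 — v_17(29) = 0 (factor: 29 = (17^0 · 29); the sign does not affect v_p). Step 3 — |x − y|_17 = 17^{0} = 1.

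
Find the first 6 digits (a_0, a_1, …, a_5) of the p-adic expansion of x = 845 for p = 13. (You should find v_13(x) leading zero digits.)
(a_0, …, a_5) = (0, 0, 5, 0, 0, 0)

v_13(845) = 2, so a_0 = ... = a_1 = 0. Factor out: x = 13^2 · u with u = 5 a unit in ℤ_13. Expand u iteratively via a_{v+i} = u_i mod 13, u_{i+1} = (u_i − a_{v+i})/13:
  u_0 = 5;  a_2 = 5;  u_1 = (u_0 − 5)/13 = 0
  u_1 = 0;  a_3 = 0;  u_2 = (u_1 − 0)/13 = 0
  u_2 = 0;  a_4 = 0;  u_3 = (u_2 − 0)/13 = 0
  u_3 = 0;  a_5 = 0;  u_4 = (u_3 − 0)/13 = 0
Digits: (0, 0, 5, 0, 0, 0).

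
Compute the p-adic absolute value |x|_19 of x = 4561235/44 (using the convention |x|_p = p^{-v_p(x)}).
|4561235/44|_19 = 1/130321

Step 1 — compute v_19(x) by factoring powers of 19 out of the numerator and denominator: v_19(4561235/44) = 4. Step 2 — apply |x|_p = p^{-v_p(x)} = 19^{-4} = 1/130321.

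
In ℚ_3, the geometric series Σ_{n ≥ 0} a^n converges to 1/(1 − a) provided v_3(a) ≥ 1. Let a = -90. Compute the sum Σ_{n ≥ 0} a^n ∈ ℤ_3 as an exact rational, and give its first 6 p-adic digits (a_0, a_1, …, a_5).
Σ a^n = 1/(1 − a) = 1/91;  first 6 digits = (1, 0, 2, 2, 2, 2)

v_3(a) = 2 ≥ 1, so the series converges in ℤ_3 to 1/(1 − a) = 1/(1 − (-90)) = 1/91. Expand this rational in ℤ_3: compute digits iteratively via d_i = x_i mod 3, x_{i+1} = (x_i − d_i)/3. The first 6 digits are (1, 0, 2, 2, 2, 2).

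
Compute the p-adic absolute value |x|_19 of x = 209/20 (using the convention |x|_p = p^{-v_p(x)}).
|209/20|_19 = 1/19

Step 1 — compute v_19(x) by factoring powers of 19 out of the numerator and denominator: v_19(209/20) = 1. Step 2 — apply |x|_p = p^{-v_p(x)} = 19^{-1} = 1/19.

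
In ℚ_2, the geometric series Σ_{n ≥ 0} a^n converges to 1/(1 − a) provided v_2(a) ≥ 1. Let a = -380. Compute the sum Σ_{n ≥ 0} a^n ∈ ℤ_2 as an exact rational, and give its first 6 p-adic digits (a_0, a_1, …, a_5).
Σ a^n = 1/(1 − a) = 1/381;  first 6 digits = (1, 0, 1, 0, 1, 0)

v_2(a) = 2 ≥ 1, so the series converges in ℤ_2 to 1/(1 − a) = 1/(1 − (-380)) = 1/381. Expand this rational in ℤ_2: compute digits iteratively via d_i = x_i mod 2, x_{i+1} = (x_i − d_i)/2. The first 6 digits are (1, 0, 1, 0, 1, 0).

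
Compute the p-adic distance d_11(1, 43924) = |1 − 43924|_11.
d_11(1, 43924) = 1/14641

Step 1 — x − y = 1 − 43924 = -43923. Step 2 — v_11(-43923) = 4 (factor: -43923 = −(11^4 · 3); the sign does not affect v_p). Step 3 — |x − y|_11 = 11^{-4} = 1/14641.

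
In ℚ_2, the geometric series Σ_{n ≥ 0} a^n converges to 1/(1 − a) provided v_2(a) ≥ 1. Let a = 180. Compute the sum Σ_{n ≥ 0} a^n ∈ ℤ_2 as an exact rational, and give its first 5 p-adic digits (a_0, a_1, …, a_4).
Σ a^n = 1/(1 − a) = -1/179;  first 5 digits = (1, 0, 1, 0, 0)

v_2(a) = 2 ≥ 1, so the series converges in ℤ_2 to 1/(1 − a) = 1/(1 − 180) = -1/179. Expand this rational in ℤ_2: compute digits iteratively via d_i = x_i mod 2, x_{i+1} = (x_i − d_i)/2. The first 5 digits are (1, 0, 1, 0, 0).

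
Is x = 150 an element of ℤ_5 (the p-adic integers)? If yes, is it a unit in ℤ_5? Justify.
x ∈ ℤ_5 but not a unit; v_5(x) = 2 > 0

ℤ_5 = {x ∈ ℚ_5 : v_5(x) ≥ 0} and ℤ_5^× = {x ∈ ℤ_5 : v_5(x) = 0}. Here v_5(150) = v_5(num) − v_5(den) = 2; compare against these criteria.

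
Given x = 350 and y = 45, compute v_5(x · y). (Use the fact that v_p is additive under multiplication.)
v_5(15750) = 3

v_p(x) = 2 (factor: 350 = 5^2 · 14); v_p(y) = 1 (factor: 45 = 5^1 · 9). Additivity: v_p(xy) = v_p(x) + v_p(y) = 2 + 1 = 3. (Direct check: xy = 15750 = 5^3 · (126).)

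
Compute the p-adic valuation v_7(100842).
v_7(100842) = 5

v_7(n) is the largest exponent k such that 7^k divides n. Factor out: 100842 = 7^5 · 6. (Sign doesn't affect v_p.) So v_7(100842) = 5.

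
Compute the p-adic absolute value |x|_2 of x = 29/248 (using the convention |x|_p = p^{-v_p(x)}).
|29/248|_2 = 8

Step 1 — compute v_2(x) by factoring powers of 2 out of the numerator and denominator: v_2(29/248) = -3. Step 2 — apply |x|_p = p^{-v_p(x)} = 2^{3} = 8.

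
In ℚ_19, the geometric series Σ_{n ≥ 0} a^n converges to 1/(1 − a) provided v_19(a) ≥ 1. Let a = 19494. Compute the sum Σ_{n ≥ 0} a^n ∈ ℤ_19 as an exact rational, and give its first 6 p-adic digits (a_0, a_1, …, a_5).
Σ a^n = 1/(1 − a) = -1/19493;  first 6 digits = (1, 0, 16, 2, 9, 1)

v_19(a) = 2 ≥ 1, so the series converges in ℤ_19 to 1/(1 − a) = 1/(1 − 19494) = -1/19493. Expand this rational in ℤ_19: compute digits iteratively via d_i = x_i mod 19, x_{i+1} = (x_i − d_i)/19. The first 6 digits are (1, 0, 16, 2, 9, 1).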